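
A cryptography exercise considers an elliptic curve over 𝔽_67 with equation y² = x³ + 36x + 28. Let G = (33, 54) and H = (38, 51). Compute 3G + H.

First 3G:
Repeated addition: build up to 3G.
2G: tangent at (33, 54): λ = (3·33² + 36)/(2·54) ≡ 20/41. 41⁻¹ ≡ 18 (mod 67), so λ ≡ 20·18 ≡ 25.
  x = λ² - 33 - 33 = 625 - 66 ≡ 23; y = λ·(33 - 23) - 54 ≡ 62. → (23, 62)
3G: (23, 62) + (33, 54). λ = (54 - 62)/(33 - 23) ≡ 59/10 mod 67. 10⁻¹ ≡ 47 (mod 67), so λ ≡ 26.
  x = λ² - 23 - 33 = 676 - 56 ≡ 17; y = λ·(23 - 17) - 62 ≡ 27. → (17, 27)
3G = (17, 27).
Finally 3G + H:
(17, 27) + (38, 51). λ = (51 - 27)/(38 - 17) ≡ 24/21 mod 67. 21⁻¹ ≡ 16 (mod 67), so λ ≡ 49.
  x = λ² - 17 - 38 = 2401 - 55 ≡ 1; y = λ·(17 - 1) - 27 ≡ 20. → (1, 20)

(1, 20)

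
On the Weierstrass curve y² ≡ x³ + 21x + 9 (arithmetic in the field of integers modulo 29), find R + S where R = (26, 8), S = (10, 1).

(26, 8) + (10, 1). λ = (1 - 8)/(10 - 26) ≡ 22/13 mod 29. 13⁻¹ ≡ 9 (mod 29) since 13·9 = 117 ≡ 1, so λ ≡ 24.
  x = λ² - 26 - 10 = 576 - 36 ≡ 18; y = λ·(26 - 18) - 8 ≡ 10. → (18, 10)

(18, 10)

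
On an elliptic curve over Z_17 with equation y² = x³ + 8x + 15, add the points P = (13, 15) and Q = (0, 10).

(13, 2)

(13, 15) + (0, 10). λ = (10 - 15)/(0 - 13) ≡ 12/4 mod 17. 4⁻¹ ≡ 13 (mod 17) since 4·13 = 52 ≡ 1, so λ ≡ 3.
  x = λ² - 13 - 0 = 9 - 13 ≡ 13; y = λ·(13 - 13) - 15 ≡ 2. → (13, 2)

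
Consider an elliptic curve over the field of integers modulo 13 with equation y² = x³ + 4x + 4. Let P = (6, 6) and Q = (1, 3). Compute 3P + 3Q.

First 3P:
Repeated addition: build up to 3P.
2P: tangent at (6, 6): λ = (3·6² + 4)/(2·6) ≡ 8/12. 12⁻¹ ≡ 12 (mod 13), so λ ≡ 8·12 ≡ 5.
  x = λ² - 6 - 6 = 25 - 12 ≡ 0; y = λ·(6 - 0) - 6 ≡ 11. → (0, 11)
3P: (0, 11) + (6, 6). λ = (6 - 11)/(6 - 0) ≡ 8/6 mod 13. 6⁻¹ ≡ 11 (mod 13) since 6·11 = 66 ≡ 1, so λ ≡ 10.
  x = λ² - 0 - 6 = 100 - 6 ≡ 3; y = λ·(0 - 3) - 11 ≡ 11. → (3, 11)
3P = (3, 11).
Next 3Q:
Repeated addition: build up to 3Q.
2Q: tangent at (1, 3): λ = (3·1² + 4)/(2·3) ≡ 7/6. 6⁻¹ ≡ 11 (mod 13) since 6·11 = 66 ≡ 1, so λ ≡ 7·11 ≡ 12.
  x = λ² - 1 - 1 = 144 - 2 ≡ 12; y = λ·(1 - 12) - 3 ≡ 8. → (12, 8)
3Q: (12, 8) + (1, 3). λ = (3 - 8)/(1 - 12) ≡ 8/2 mod 13. 2⁻¹ ≡ 7 (mod 13), so λ ≡ 4.
  x = λ² - 12 - 1 = 16 - 13 ≡ 3; y = λ·(12 - 3) - 8 ≡ 2. → (3, 2)
3Q = (3, 2).
Finally 3P + 3Q:
(3, 11) + (3, 2): same x and y₁ ≡ -y₂, so the sum is O.

O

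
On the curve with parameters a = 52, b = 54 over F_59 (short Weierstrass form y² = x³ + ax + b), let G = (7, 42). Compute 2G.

(15, 43)

tangent at (7, 42): λ = (3·7² + 52)/(2·42) ≡ 22/25. 25⁻¹ ≡ 26 (mod 59), so λ ≡ 22·26 ≡ 41.
  x = λ² - 7 - 7 = 1681 - 14 ≡ 15; y = λ·(7 - 15) - 42 ≡ 43. → (15, 43)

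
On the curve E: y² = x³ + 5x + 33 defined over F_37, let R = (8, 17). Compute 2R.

(0, 25)

tangent at (8, 17): λ = (3·8² + 5)/(2·17) ≡ 12/34. 34⁻¹ ≡ 12 (mod 37) since 34·12 = 408 ≡ 1, so λ ≡ 12·12 ≡ 33.
  x = λ² - 8 - 8 = 1089 - 16 ≡ 0; y = λ·(8 - 0) - 17 ≡ 25. → (0, 25)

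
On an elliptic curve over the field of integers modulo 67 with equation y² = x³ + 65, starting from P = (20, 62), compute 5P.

Double-and-add on 5 = (101)₂. Start with P = (20, 62) for the leading 1-bit.
double: tangent at (20, 62): λ = (3·20² + 0)/(2·62) ≡ 61/57. 57⁻¹ ≡ 20 (mod 67), so λ ≡ 61·20 ≡ 14.
  x = λ² - 20 - 20 = 196 - 40 ≡ 22; y = λ·(20 - 22) - 62 ≡ 44. → (22, 44)
double: tangent at (22, 44): λ = (3·22² + 0)/(2·44) ≡ 45/21. 21⁻¹ ≡ 16 (mod 67), so λ ≡ 45·16 ≡ 50.
  x = λ² - 22 - 22 = 2500 - 44 ≡ 44; y = λ·(22 - 44) - 44 ≡ 62. → (44, 62)
add P: (44, 62) + (20, 62). λ = (62 - 62)/(20 - 44) ≡ 0/43 mod 67. 43⁻¹ ≡ 53 (mod 67) since 43·53 = 2279 ≡ 1, so λ ≡ 0.
  x = λ² - 44 - 20 = 0 - 64 ≡ 3; y = λ·(44 - 3) - 62 ≡ 5. → (3, 5)

(3, 5)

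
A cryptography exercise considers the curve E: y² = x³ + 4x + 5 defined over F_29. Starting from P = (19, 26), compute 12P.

Repeated addition: build up to 12P.
2P: tangent at (19, 26): λ = (3·19² + 4)/(2·26) ≡ 14/23. 23⁻¹ ≡ 24 (mod 29), so λ ≡ 14·24 ≡ 17.
  x = λ² - 19 - 19 = 289 - 38 ≡ 19; y = λ·(19 - 19) - 26 ≡ 3. → (19, 3)
3P: (19, 3) + (19, 26): same x and y₁ ≡ -y₂, so the sum is 𝒪.
4P: 𝒪 + (19, 26) = (19, 26) (identity).
5P: tangent at (19, 26): λ = (3·19² + 4)/(2·26) ≡ 14/23. 23⁻¹ ≡ 24 (mod 29) since 23·24 = 552 ≡ 1, so λ ≡ 14·24 ≡ 17.
  x = λ² - 19 - 19 = 289 - 38 ≡ 19; y = λ·(19 - 19) - 26 ≡ 3. → (19, 3)
6P: (19, 3) + (19, 26): same x and y₁ ≡ -y₂, so the sum is 𝒪.
7P: 𝒪 + (19, 26) = (19, 26) (identity).
8P: tangent at (19, 26): λ = (3·19² + 4)/(2·26) ≡ 14/23. 23⁻¹ ≡ 24 (mod 29), so λ ≡ 14·24 ≡ 17.
  x = λ² - 19 - 19 = 289 - 38 ≡ 19; y = λ·(19 - 19) - 26 ≡ 3. → (19, 3)
9P: (19, 3) + (19, 26): same x and y₁ ≡ -y₂, so the sum is 𝒪.
10P: 𝒪 + (19, 26) = (19, 26) (identity).
11P: tangent at (19, 26): λ = (3·19² + 4)/(2·26) ≡ 14/23. 23⁻¹ ≡ 24 (mod 29), so λ ≡ 14·24 ≡ 17.
  x = λ² - 19 - 19 = 289 - 38 ≡ 19; y = λ·(19 - 19) - 26 ≡ 3. → (19, 3)
12P: (19, 3) + (19, 26): same x and y₁ ≡ -y₂, so the sum is 𝒪.

O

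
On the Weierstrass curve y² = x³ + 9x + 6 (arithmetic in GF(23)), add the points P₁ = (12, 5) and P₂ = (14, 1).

(12, 5) + (14, 1). λ = (1 - 5)/(14 - 12) ≡ 19/2 mod 23. 2⁻¹ ≡ 12 (mod 23), so λ ≡ 21.
  x = λ² - 12 - 14 = 441 - 26 ≡ 1; y = λ·(12 - 1) - 5 ≡ 19. → (1, 19)

(1, 19)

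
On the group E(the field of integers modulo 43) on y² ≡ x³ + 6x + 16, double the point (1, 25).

(33, 26)

tangent at (1, 25): λ = (3·1² + 6)/(2·25) ≡ 9/7. 7⁻¹ ≡ 37 (mod 43), so λ ≡ 9·37 ≡ 32.
  x = λ² - 1 - 1 = 1024 - 2 ≡ 33; y = λ·(1 - 33) - 25 ≡ 26. → (33, 26)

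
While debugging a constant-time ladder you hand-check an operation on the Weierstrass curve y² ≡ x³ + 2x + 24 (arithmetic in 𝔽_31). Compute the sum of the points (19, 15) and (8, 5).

(12, 28)

(19, 15) + (8, 5). λ = (5 - 15)/(8 - 19) ≡ 21/20 mod 31. 20⁻¹ ≡ 14 (mod 31) since 20·14 = 280 ≡ 1, so λ ≡ 15.
  x = λ² - 19 - 8 = 225 - 27 ≡ 12; y = λ·(19 - 12) - 15 ≡ 28. → (12, 28)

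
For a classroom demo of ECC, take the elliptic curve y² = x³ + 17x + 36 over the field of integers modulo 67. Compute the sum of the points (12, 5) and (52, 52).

(12, 5) + (52, 52). λ = (52 - 5)/(52 - 12) ≡ 47/40 mod 67. 40⁻¹ ≡ 62 (mod 67) since 40·62 = 2480 ≡ 1, so λ ≡ 33.
  x = λ² - 12 - 52 = 1089 - 64 ≡ 20; y = λ·(12 - 20) - 5 ≡ 66. → (20, 66)

(20, 66)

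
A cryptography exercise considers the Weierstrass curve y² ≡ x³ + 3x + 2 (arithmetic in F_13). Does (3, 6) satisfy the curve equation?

no

y² = 6² ≡ 10; x³ + 3x + 2 = 38 ≡ 12 (mod 13). 10 ≠ 12.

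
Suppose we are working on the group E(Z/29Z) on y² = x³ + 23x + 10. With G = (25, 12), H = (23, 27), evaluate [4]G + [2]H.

First 4G:
Double-and-add on 4 = (100)₂. Start with G = (25, 12) for the leading 1-bit.
double: tangent at (25, 12): λ = (3·25² + 23)/(2·12) ≡ 13/24. 24⁻¹ ≡ 23 (mod 29) since 24·23 = 552 ≡ 1, so λ ≡ 13·23 ≡ 9.
  x = λ² - 25 - 25 = 81 - 50 ≡ 2; y = λ·(25 - 2) - 12 ≡ 21. → (2, 21)
double: tangent at (2, 21): λ = (3·2² + 23)/(2·21) ≡ 6/13. 13⁻¹ ≡ 9 (mod 29) since 13·9 = 117 ≡ 1, so λ ≡ 6·9 ≡ 25.
  x = λ² - 2 - 2 = 625 - 4 ≡ 12; y = λ·(2 - 12) - 21 ≡ 19. → (12, 19)
4G = (12, 19).
Next 2H:
Repeated addition: build up to 2H.
2H: tangent at (23, 27): λ = (3·23² + 23)/(2·27) ≡ 15/25. 25⁻¹ ≡ 7 (mod 29), so λ ≡ 15·7 ≡ 18.
  x = λ² - 23 - 23 = 324 - 46 ≡ 17; y = λ·(23 - 17) - 27 ≡ 23. → (17, 23)
2H = (17, 23).
Finally 4G + 2H:
(12, 19) + (17, 23). λ = (23 - 19)/(17 - 12) ≡ 4/5 mod 29. 5⁻¹ ≡ 6 (mod 29), so λ ≡ 24.
  x = λ² - 12 - 17 = 576 - 29 ≡ 25; y = λ·(12 - 25) - 19 ≡ 17. → (25, 17)

(25, 17)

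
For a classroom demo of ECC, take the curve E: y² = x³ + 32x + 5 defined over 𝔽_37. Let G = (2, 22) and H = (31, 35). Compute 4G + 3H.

(16, 32)

First 4G:
Double-and-add on 4 = (100)₂. Start with G = (2, 22) for the leading 1-bit.
double: tangent at (2, 22): λ = (3·2² + 32)/(2·22) ≡ 7/7. 7⁻¹ ≡ 16 (mod 37) since 7·16 = 112 ≡ 1, so λ ≡ 7·16 ≡ 1.
  x = λ² - 2 - 2 = 1 - 4 ≡ 34; y = λ·(2 - 34) - 22 ≡ 20. → (34, 20)
double: tangent at (34, 20): λ = (3·34² + 32)/(2·20) ≡ 22/3. 3⁻¹ ≡ 25 (mod 37) since 3·25 = 75 ≡ 1, so λ ≡ 22·25 ≡ 32.
  x = λ² - 34 - 34 = 1024 - 68 ≡ 31; y = λ·(34 - 31) - 20 ≡ 2. → (31, 2)
4G = (31, 2).
Next 3H:
Repeated addition: build up to 3H.
2H: tangent at (31, 35): λ = (3·31² + 32)/(2·35) ≡ 29/33. 33⁻¹ ≡ 9 (mod 37), so λ ≡ 29·9 ≡ 2.
  x = λ² - 31 - 31 = 4 - 62 ≡ 16; y = λ·(31 - 16) - 35 ≡ 32. → (16, 32)
3H: (16, 32) + (31, 35). λ = (35 - 32)/(31 - 16) ≡ 3/15 mod 37. 15⁻¹ ≡ 5 (mod 37) since 15·5 = 75 ≡ 1, so λ ≡ 15.
  x = λ² - 16 - 31 = 225 - 47 ≡ 30; y = λ·(16 - 30) - 32 ≡ 17. → (30, 17)
3H = (30, 17).
Finally 4G + 3H:
(31, 2) + (30, 17). λ = (17 - 2)/(30 - 31) ≡ 15/36 mod 37. 36⁻¹ ≡ 36 (mod 37) since 36·36 = 1296 ≡ 1, so λ ≡ 22.
  x = λ² - 31 - 30 = 484 - 61 ≡ 16; y = λ·(31 - 16) - 2 ≡ 32. → (16, 32)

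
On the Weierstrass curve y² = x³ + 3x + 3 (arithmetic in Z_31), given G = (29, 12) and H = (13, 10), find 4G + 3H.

(1, 10)

First 4G:
Double-and-add on 4 = (100)₂. Start with G = (29, 12) for the leading 1-bit.
double: tangent at (29, 12): λ = (3·29² + 3)/(2·12) ≡ 15/24. 24⁻¹ ≡ 22 (mod 31) since 24·22 = 528 ≡ 1, so λ ≡ 15·22 ≡ 20.
  x = λ² - 29 - 29 = 400 - 58 ≡ 1; y = λ·(29 - 1) - 12 ≡ 21. → (1, 21)
double: tangent at (1, 21): λ = (3·1² + 3)/(2·21) ≡ 6/11. 11⁻¹ ≡ 17 (mod 31) since 11·17 = 187 ≡ 1, so λ ≡ 6·17 ≡ 9.
  x = λ² - 1 - 1 = 81 - 2 ≡ 17; y = λ·(1 - 17) - 21 ≡ 21. → (17, 21)
4G = (17, 21).
Next 3H:
Repeated addition: build up to 3H.
2H: tangent at (13, 10): λ = (3·13² + 3)/(2·10) ≡ 14/20. 20⁻¹ ≡ 14 (mod 31) since 20·14 = 280 ≡ 1, so λ ≡ 14·14 ≡ 10.
  x = λ² - 13 - 13 = 100 - 26 ≡ 12; y = λ·(13 - 12) - 10 ≡ 0. → (12, 0)
3H: (12, 0) + (13, 10). λ = (10 - 0)/(13 - 12) ≡ 10/1 mod 31. 1⁻¹ ≡ 1 (mod 31), so λ ≡ 10.
  x = λ² - 12 - 13 = 100 - 25 ≡ 13; y = λ·(12 - 13) - 0 ≡ 21. → (13, 21)
3H = (13, 21).
Finally 4G + 3H:
(17, 21) + (13, 21). λ = (21 - 21)/(13 - 17) ≡ 0/27 mod 31. 27⁻¹ ≡ 23 (mod 31), so λ ≡ 0.
  x = λ² - 17 - 13 = 0 - 30 ≡ 1; y = λ·(17 - 1) - 21 ≡ 10. → (1, 10)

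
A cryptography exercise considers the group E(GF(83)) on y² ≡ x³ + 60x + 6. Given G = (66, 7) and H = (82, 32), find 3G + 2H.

(15, 52)

First 3G:
Repeated addition: build up to 3G.
2G: tangent at (66, 7): λ = (3·66² + 60)/(2·7) ≡ 14/14. 14⁻¹ ≡ 6 (mod 83) since 14·6 = 84 ≡ 1, so λ ≡ 14·6 ≡ 1.
  x = λ² - 66 - 66 = 1 - 132 ≡ 35; y = λ·(66 - 35) - 7 ≡ 24. → (35, 24)
3G: (35, 24) + (66, 7). λ = (7 - 24)/(66 - 35) ≡ 66/31 mod 83. 31⁻¹ ≡ 75 (mod 83) since 31·75 = 2325 ≡ 1, so λ ≡ 53.
  x = λ² - 35 - 66 = 2809 - 101 ≡ 52; y = λ·(35 - 52) - 24 ≡ 71. → (52, 71)
3G = (52, 71).
Next 2H:
Repeated addition: build up to 2H.
2H: tangent at (82, 32): λ = (3·82² + 60)/(2·32) ≡ 63/64. 64⁻¹ ≡ 48 (mod 83), so λ ≡ 63·48 ≡ 36.
  x = λ² - 82 - 82 = 1296 - 164 ≡ 53; y = λ·(82 - 53) - 32 ≡ 16. → (53, 16)
2H = (53, 16).
Finally 3G + 2H:
(52, 71) + (53, 16). λ = (16 - 71)/(53 - 52) ≡ 28/1 mod 83. 1⁻¹ ≡ 1 (mod 83), so λ ≡ 28.
  x = λ² - 52 - 53 = 784 - 105 ≡ 15; y = λ·(52 - 15) - 71 ≡ 52. → (15, 52)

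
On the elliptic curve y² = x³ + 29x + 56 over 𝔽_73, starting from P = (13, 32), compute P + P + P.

(15, 17)

Repeated addition: build up to 3P.
2P: tangent at (13, 32): λ = (3·13² + 29)/(2·32) ≡ 25/64. 64⁻¹ ≡ 8 (mod 73), so λ ≡ 25·8 ≡ 54.
  x = λ² - 13 - 13 = 2916 - 26 ≡ 43; y = λ·(13 - 43) - 32 ≡ 27. → (43, 27)
3P: (43, 27) + (13, 32). λ = (32 - 27)/(13 - 43) ≡ 5/43 mod 73. 43⁻¹ ≡ 17 (mod 73), so λ ≡ 12.
  x = λ² - 43 - 13 = 144 - 56 ≡ 15; y = λ·(43 - 15) - 27 ≡ 17. → (15, 17)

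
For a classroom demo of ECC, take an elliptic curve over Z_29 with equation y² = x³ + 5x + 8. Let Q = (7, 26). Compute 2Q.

(22, 6)

tangent at (7, 26): λ = (3·7² + 5)/(2·26) ≡ 7/23. 23⁻¹ ≡ 24 (mod 29) since 23·24 = 552 ≡ 1, so λ ≡ 7·24 ≡ 23.
  x = λ² - 7 - 7 = 529 - 14 ≡ 22; y = λ·(7 - 22) - 26 ≡ 6. → (22, 6)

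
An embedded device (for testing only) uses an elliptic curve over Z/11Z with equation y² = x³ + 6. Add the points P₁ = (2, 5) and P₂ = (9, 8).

(2, 5) + (9, 8). λ = (8 - 5)/(9 - 2) ≡ 3/7 mod 11. 7⁻¹ ≡ 8 (mod 11) since 7·8 = 56 ≡ 1, so λ ≡ 2.
  x = λ² - 2 - 9 = 4 - 11 ≡ 4; y = λ·(2 - 4) - 5 ≡ 2. → (4, 2)

(4, 2)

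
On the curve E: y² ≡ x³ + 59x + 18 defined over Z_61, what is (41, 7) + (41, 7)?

(35, 1)

tangent at (41, 7): λ = (3·41² + 59)/(2·7) ≡ 39/14. 14⁻¹ ≡ 48 (mod 61), so λ ≡ 39·48 ≡ 42.
  x = λ² - 41 - 41 = 1764 - 82 ≡ 35; y = λ·(41 - 35) - 7 ≡ 1. → (35, 1)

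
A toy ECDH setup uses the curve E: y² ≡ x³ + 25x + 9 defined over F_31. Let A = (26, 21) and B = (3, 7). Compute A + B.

(26, 21) + (3, 7). λ = (7 - 21)/(3 - 26) ≡ 17/8 mod 31. 8⁻¹ ≡ 4 (mod 31) since 8·4 = 32 ≡ 1, so λ ≡ 6.
  x = λ² - 26 - 3 = 36 - 29 ≡ 7; y = λ·(26 - 7) - 21 ≡ 0. → (7, 0)

(7, 0)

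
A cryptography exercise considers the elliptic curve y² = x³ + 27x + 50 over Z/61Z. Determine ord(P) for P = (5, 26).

5

2P: tangent at (5, 26): λ = (3·5² + 27)/(2·26) ≡ 41/52. 52⁻¹ ≡ 27 (mod 61), so λ ≡ 41·27 ≡ 9.
  x = λ² - 5 - 5 = 81 - 10 ≡ 10; y = λ·(5 - 10) - 26 ≡ 51. → (10, 51)
3P: (10, 51) + (5, 26). λ = (26 - 51)/(5 - 10) ≡ 36/56 mod 61. 56⁻¹ ≡ 12 (mod 61), so λ ≡ 5.
  x = λ² - 10 - 5 = 25 - 15 ≡ 10; y = λ·(10 - 10) - 51 ≡ 10. → (10, 10)
4P: (10, 10) + (5, 26). λ = (26 - 10)/(5 - 10) ≡ 16/56 mod 61. 56⁻¹ ≡ 12 (mod 61), so λ ≡ 9.
  x = λ² - 10 - 5 = 81 - 15 ≡ 5; y = λ·(10 - 5) - 10 ≡ 35. → (5, 35)
5P: (5, 35) + (5, 26): same x and y₁ ≡ -y₂, so the sum is ∞.
5P = ∞, so the order is 5.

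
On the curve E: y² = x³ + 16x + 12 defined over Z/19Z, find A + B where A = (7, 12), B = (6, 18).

(7, 12) + (6, 18). λ = (18 - 12)/(6 - 7) ≡ 6/18 mod 19. 18⁻¹ ≡ 18 (mod 19), so λ ≡ 13.
  x = λ² - 7 - 6 = 169 - 13 ≡ 4; y = λ·(7 - 4) - 12 ≡ 8. → (4, 8)

(4, 8)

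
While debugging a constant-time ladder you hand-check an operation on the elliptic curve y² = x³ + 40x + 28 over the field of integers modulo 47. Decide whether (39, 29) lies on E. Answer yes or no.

yes

y² = 29² ≡ 42; x³ + 40x + 28 = 60907 ≡ 42 (mod 47). 42 = 42.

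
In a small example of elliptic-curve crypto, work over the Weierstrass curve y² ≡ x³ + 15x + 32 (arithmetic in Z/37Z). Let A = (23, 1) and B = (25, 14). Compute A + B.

(22, 24)

(23, 1) + (25, 14). λ = (14 - 1)/(25 - 23) ≡ 13/2 mod 37. 2⁻¹ ≡ 19 (mod 37) since 2·19 = 38 ≡ 1, so λ ≡ 25.
  x = λ² - 23 - 25 = 625 - 48 ≡ 22; y = λ·(23 - 22) - 1 ≡ 24. → (22, 24)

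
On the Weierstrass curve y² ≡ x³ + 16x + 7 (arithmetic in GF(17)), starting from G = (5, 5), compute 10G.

O

Repeated addition: build up to 10G.
2G: tangent at (5, 5): λ = (3·5² + 16)/(2·5) ≡ 6/10. 10⁻¹ ≡ 12 (mod 17) since 10·12 = 120 ≡ 1, so λ ≡ 6·12 ≡ 4.
  x = λ² - 5 - 5 = 16 - 10 ≡ 6; y = λ·(5 - 6) - 5 ≡ 8. → (6, 8)
3G: (6, 8) + (5, 5). λ = (5 - 8)/(5 - 6) ≡ 14/16 mod 17. 16⁻¹ ≡ 16 (mod 17) since 16·16 = 256 ≡ 1, so λ ≡ 3.
  x = λ² - 6 - 5 = 9 - 11 ≡ 15; y = λ·(6 - 15) - 8 ≡ 16. → (15, 16)
4G: (15, 16) + (5, 5). λ = (5 - 16)/(5 - 15) ≡ 6/7 mod 17. 7⁻¹ ≡ 5 (mod 17), so λ ≡ 13.
  x = λ² - 15 - 5 = 169 - 20 ≡ 13; y = λ·(15 - 13) - 16 ≡ 10. → (13, 10)
5G: (13, 10) + (5, 5). λ = (5 - 10)/(5 - 13) ≡ 12/9 mod 17. 9⁻¹ ≡ 2 (mod 17) since 9·2 = 18 ≡ 1, so λ ≡ 7.
  x = λ² - 13 - 5 = 49 - 18 ≡ 14; y = λ·(13 - 14) - 10 ≡ 0. → (14, 0)
6G: (14, 0) + (5, 5). λ = (5 - 0)/(5 - 14) ≡ 5/8 mod 17. 8⁻¹ ≡ 15 (mod 17), so λ ≡ 7.
  x = λ² - 14 - 5 = 49 - 19 ≡ 13; y = λ·(14 - 13) - 0 ≡ 7. → (13, 7)
7G: (13, 7) + (5, 5). λ = (5 - 7)/(5 - 13) ≡ 15/9 mod 17. 9⁻¹ ≡ 2 (mod 17) since 9·2 = 18 ≡ 1, so λ ≡ 13.
  x = λ² - 13 - 5 = 169 - 18 ≡ 15; y = λ·(13 - 15) - 7 ≡ 1. → (15, 1)
8G: (15, 1) + (5, 5). λ = (5 - 1)/(5 - 15) ≡ 4/7 mod 17. 7⁻¹ ≡ 5 (mod 17) since 7·5 = 35 ≡ 1, so λ ≡ 3.
  x = λ² - 15 - 5 = 9 - 20 ≡ 6; y = λ·(15 - 6) - 1 ≡ 9. → (6, 9)
9G: (6, 9) + (5, 5). λ = (5 - 9)/(5 - 6) ≡ 13/16 mod 17. 16⁻¹ ≡ 16 (mod 17) since 16·16 = 256 ≡ 1, so λ ≡ 4.
  x = λ² - 6 - 5 = 16 - 11 ≡ 5; y = λ·(6 - 5) - 9 ≡ 12. → (5, 12)
10G: (5, 12) + (5, 5): same x and y₁ ≡ -y₂, so the sum is O.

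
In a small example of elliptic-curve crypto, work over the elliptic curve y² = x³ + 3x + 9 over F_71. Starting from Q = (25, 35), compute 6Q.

(18, 59)

Repeated addition: build up to 6Q.
2Q: tangent at (25, 35): λ = (3·25² + 3)/(2·35) ≡ 32/70. 70⁻¹ ≡ 70 (mod 71), so λ ≡ 32·70 ≡ 39.
  x = λ² - 25 - 25 = 1521 - 50 ≡ 51; y = λ·(25 - 51) - 35 ≡ 16. → (51, 16)
3Q: (51, 16) + (25, 35). λ = (35 - 16)/(25 - 51) ≡ 19/45 mod 71. 45⁻¹ ≡ 30 (mod 71), so λ ≡ 2.
  x = λ² - 51 - 25 = 4 - 76 ≡ 70; y = λ·(51 - 70) - 16 ≡ 17. → (70, 17)
4Q: (70, 17) + (25, 35). λ = (35 - 17)/(25 - 70) ≡ 18/26 mod 71. 26⁻¹ ≡ 41 (mod 71) since 26·41 = 1066 ≡ 1, so λ ≡ 28.
  x = λ² - 70 - 25 = 784 - 95 ≡ 50; y = λ·(70 - 50) - 17 ≡ 46. → (50, 46)
5Q: (50, 46) + (25, 35). λ = (35 - 46)/(25 - 50) ≡ 60/46 mod 71. 46⁻¹ ≡ 17 (mod 71), so λ ≡ 26.
  x = λ² - 50 - 25 = 676 - 75 ≡ 33; y = λ·(50 - 33) - 46 ≡ 41. → (33, 41)
6Q: (33, 41) + (25, 35). λ = (35 - 41)/(25 - 33) ≡ 65/63 mod 71. 63⁻¹ ≡ 62 (mod 71), so λ ≡ 54.
  x = λ² - 33 - 25 = 2916 - 58 ≡ 18; y = λ·(33 - 18) - 41 ≡ 59. → (18, 59)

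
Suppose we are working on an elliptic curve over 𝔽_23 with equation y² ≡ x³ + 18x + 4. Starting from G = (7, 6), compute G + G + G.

(5, 9)

Repeated addition: build up to 3G.
2G: tangent at (7, 6): λ = (3·7² + 18)/(2·6) ≡ 4/12. 12⁻¹ ≡ 2 (mod 23), so λ ≡ 4·2 ≡ 8.
  x = λ² - 7 - 7 = 64 - 14 ≡ 4; y = λ·(7 - 4) - 6 ≡ 18. → (4, 18)
3G: (4, 18) + (7, 6). λ = (6 - 18)/(7 - 4) ≡ 11/3 mod 23. 3⁻¹ ≡ 8 (mod 23), so λ ≡ 19.
  x = λ² - 4 - 7 = 361 - 11 ≡ 5; y = λ·(4 - 5) - 18 ≡ 9. → (5, 9)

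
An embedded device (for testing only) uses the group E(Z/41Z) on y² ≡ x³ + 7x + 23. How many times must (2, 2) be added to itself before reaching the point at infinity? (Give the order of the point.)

12

2P: tangent at (2, 2): λ = (3·2² + 7)/(2·2) ≡ 19/4. 4⁻¹ ≡ 31 (mod 41) since 4·31 = 124 ≡ 1, so λ ≡ 19·31 ≡ 15.
  x = λ² - 2 - 2 = 225 - 4 ≡ 16; y = λ·(2 - 16) - 2 ≡ 34. → (16, 34)
3P: (16, 34) + (2, 2). λ = (2 - 34)/(2 - 16) ≡ 9/27 mod 41. 27⁻¹ ≡ 38 (mod 41), so λ ≡ 14.
  x = λ² - 16 - 2 = 196 - 18 ≡ 14; y = λ·(16 - 14) - 34 ≡ 35. → (14, 35)
4P: (14, 35) + (2, 2). λ = (2 - 35)/(2 - 14) ≡ 8/29 mod 41. 29⁻¹ ≡ 17 (mod 41) since 29·17 = 493 ≡ 1, so λ ≡ 13.
  x = λ² - 14 - 2 = 169 - 16 ≡ 30; y = λ·(14 - 30) - 35 ≡ 3. → (30, 3)
5P: (30, 3) + (2, 2). λ = (2 - 3)/(2 - 30) ≡ 40/13 mod 41. 13⁻¹ ≡ 19 (mod 41), so λ ≡ 22.
  x = λ² - 30 - 2 = 484 - 32 ≡ 1; y = λ·(30 - 1) - 3 ≡ 20. → (1, 20)
6P: (1, 20) + (2, 2). λ = (2 - 20)/(2 - 1) ≡ 23/1 mod 41. 1⁻¹ ≡ 1 (mod 41) since 1·1 = 1 ≡ 1, so λ ≡ 23.
  x = λ² - 1 - 2 = 529 - 3 ≡ 34; y = λ·(1 - 34) - 20 ≡ 0. → (34, 0)
7P: (34, 0) + (2, 2). λ = (2 - 0)/(2 - 34) ≡ 2/9 mod 41. 9⁻¹ ≡ 32 (mod 41) since 9·32 = 288 ≡ 1, so λ ≡ 23.
  x = λ² - 34 - 2 = 529 - 36 ≡ 1; y = λ·(34 - 1) - 0 ≡ 21. → (1, 21)
8P: (1, 21) + (2, 2). λ = (2 - 21)/(2 - 1) ≡ 22/1 mod 41. 1⁻¹ ≡ 1 (mod 41), so λ ≡ 22.
  x = λ² - 1 - 2 = 484 - 3 ≡ 30; y = λ·(1 - 30) - 21 ≡ 38. → (30, 38)
9P: (30, 38) + (2, 2). λ = (2 - 38)/(2 - 30) ≡ 5/13 mod 41. 13⁻¹ ≡ 19 (mod 41), so λ ≡ 13.
  x = λ² - 30 - 2 = 169 - 32 ≡ 14; y = λ·(30 - 14) - 38 ≡ 6. → (14, 6)
10P: (14, 6) + (2, 2). λ = (2 - 6)/(2 - 14) ≡ 37/29 mod 41. 29⁻¹ ≡ 17 (mod 41), so λ ≡ 14.
  x = λ² - 14 - 2 = 196 - 16 ≡ 16; y = λ·(14 - 16) - 6 ≡ 7. → (16, 7)
11P: (16, 7) + (2, 2). λ = (2 - 7)/(2 - 16) ≡ 36/27 mod 41. 27⁻¹ ≡ 38 (mod 41) since 27·38 = 1026 ≡ 1, so λ ≡ 15.
  x = λ² - 16 - 2 = 225 - 18 ≡ 2; y = λ·(16 - 2) - 7 ≡ 39. → (2, 39)
12P: (2, 39) + (2, 2): same x and y₁ ≡ -y₂, so the sum is the point at infinity.
12P = the point at infinity, so the order is 12.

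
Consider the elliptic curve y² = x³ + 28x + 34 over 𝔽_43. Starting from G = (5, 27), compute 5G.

(30, 28)

Double-and-add on 5 = (101)₂. Start with G = (5, 27) for the leading 1-bit.
double: tangent at (5, 27): λ = (3·5² + 28)/(2·27) ≡ 17/11. 11⁻¹ ≡ 4 (mod 43) since 11·4 = 44 ≡ 1, so λ ≡ 17·4 ≡ 25.
  x = λ² - 5 - 5 = 625 - 10 ≡ 13; y = λ·(5 - 13) - 27 ≡ 31. → (13, 31)
double: tangent at (13, 31): λ = (3·13² + 28)/(2·31) ≡ 19/19. 19⁻¹ ≡ 34 (mod 43) since 19·34 = 646 ≡ 1, so λ ≡ 19·34 ≡ 1.
  x = λ² - 13 - 13 = 1 - 26 ≡ 18; y = λ·(13 - 18) - 31 ≡ 7. → (18, 7)
add G: (18, 7) + (5, 27). λ = (27 - 7)/(5 - 18) ≡ 20/30 mod 43. 30⁻¹ ≡ 33 (mod 43) since 30·33 = 990 ≡ 1, so λ ≡ 15.
  x = λ² - 18 - 5 = 225 - 23 ≡ 30; y = λ·(18 - 30) - 7 ≡ 28. → (30, 28)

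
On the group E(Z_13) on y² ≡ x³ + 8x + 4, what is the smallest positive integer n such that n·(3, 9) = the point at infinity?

6

2P: tangent at (3, 9): λ = (3·3² + 8)/(2·9) ≡ 9/5. 5⁻¹ ≡ 8 (mod 13), so λ ≡ 9·8 ≡ 7.
  x = λ² - 3 - 3 = 49 - 6 ≡ 4; y = λ·(3 - 4) - 9 ≡ 10. → (4, 10)
3P: (4, 10) + (3, 9). λ = (9 - 10)/(3 - 4) ≡ 12/12 mod 13. 12⁻¹ ≡ 12 (mod 13), so λ ≡ 1.
  x = λ² - 4 - 3 = 1 - 7 ≡ 7; y = λ·(4 - 7) - 10 ≡ 0. → (7, 0)
4P: (7, 0) + (3, 9). λ = (9 - 0)/(3 - 7) ≡ 9/9 mod 13. 9⁻¹ ≡ 3 (mod 13), so λ ≡ 1.
  x = λ² - 7 - 3 = 1 - 10 ≡ 4; y = λ·(7 - 4) - 0 ≡ 3. → (4, 3)
5P: (4, 3) + (3, 9). λ = (9 - 3)/(3 - 4) ≡ 6/12 mod 13. 12⁻¹ ≡ 12 (mod 13) since 12·12 = 144 ≡ 1, so λ ≡ 7.
  x = λ² - 4 - 3 = 49 - 7 ≡ 3; y = λ·(4 - 3) - 3 ≡ 4. → (3, 4)
6P: (3, 4) + (3, 9): same x and y₁ ≡ -y₂, so the sum is the point at infinity.
6P = the point at infinity, so the order is 6.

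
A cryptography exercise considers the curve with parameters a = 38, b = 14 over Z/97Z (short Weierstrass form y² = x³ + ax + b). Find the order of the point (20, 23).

2P: tangent at (20, 23): λ = (3·20² + 38)/(2·23) ≡ 74/46. 46⁻¹ ≡ 19 (mod 97) since 46·19 = 874 ≡ 1, so λ ≡ 74·19 ≡ 48.
  x = λ² - 20 - 20 = 2304 - 40 ≡ 33; y = λ·(20 - 33) - 23 ≡ 32. → (33, 32)
3P: (33, 32) + (20, 23). λ = (23 - 32)/(20 - 33) ≡ 88/84 mod 97. 84⁻¹ ≡ 82 (mod 97), so λ ≡ 38.
  x = λ² - 33 - 20 = 1444 - 53 ≡ 33; y = λ·(33 - 33) - 32 ≡ 65. → (33, 65)
4P: (33, 65) + (20, 23). λ = (23 - 65)/(20 - 33) ≡ 55/84 mod 97. 84⁻¹ ≡ 82 (mod 97) since 84·82 = 6888 ≡ 1, so λ ≡ 48.
  x = λ² - 33 - 20 = 2304 - 53 ≡ 20; y = λ·(33 - 20) - 65 ≡ 74. → (20, 74)
5P: (20, 74) + (20, 23): same x and y₁ ≡ -y₂, so the sum is 𝒪.
5P = 𝒪, so the order is 5.

5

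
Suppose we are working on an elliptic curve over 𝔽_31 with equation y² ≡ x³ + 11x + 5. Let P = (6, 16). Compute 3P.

(28, 10)

Repeated addition: build up to 3P.
2P: tangent at (6, 16): λ = (3·6² + 11)/(2·16) ≡ 26/1. 1⁻¹ ≡ 1 (mod 31), so λ ≡ 26·1 ≡ 26.
  x = λ² - 6 - 6 = 676 - 12 ≡ 13; y = λ·(6 - 13) - 16 ≡ 19. → (13, 19)
3P: (13, 19) + (6, 16). λ = (16 - 19)/(6 - 13) ≡ 28/24 mod 31. 24⁻¹ ≡ 22 (mod 31) since 24·22 = 528 ≡ 1, so λ ≡ 27.
  x = λ² - 13 - 6 = 729 - 19 ≡ 28; y = λ·(13 - 28) - 19 ≡ 10. → (28, 10)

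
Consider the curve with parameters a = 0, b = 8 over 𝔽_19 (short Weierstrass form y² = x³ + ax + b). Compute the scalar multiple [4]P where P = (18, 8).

Repeated addition: build up to 4P.
2P: tangent at (18, 8): λ = (3·18² + 0)/(2·8) ≡ 3/16. 16⁻¹ ≡ 6 (mod 19), so λ ≡ 3·6 ≡ 18.
  x = λ² - 18 - 18 = 324 - 36 ≡ 3; y = λ·(18 - 3) - 8 ≡ 15. → (3, 15)
3P: (3, 15) + (18, 8). λ = (8 - 15)/(18 - 3) ≡ 12/15 mod 19. 15⁻¹ ≡ 14 (mod 19), so λ ≡ 16.
  x = λ² - 3 - 18 = 256 - 21 ≡ 7; y = λ·(3 - 7) - 15 ≡ 16. → (7, 16)
4P: (7, 16) + (18, 8). λ = (8 - 16)/(18 - 7) ≡ 11/11 mod 19. 11⁻¹ ≡ 7 (mod 19) since 11·7 = 77 ≡ 1, so λ ≡ 1.
  x = λ² - 7 - 18 = 1 - 25 ≡ 14; y = λ·(7 - 14) - 16 ≡ 15. → (14, 15)

(14, 15)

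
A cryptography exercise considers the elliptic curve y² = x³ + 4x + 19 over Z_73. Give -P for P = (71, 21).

-(71, 21) = (71, -21 mod 73) = (71, 52).

(71, 52)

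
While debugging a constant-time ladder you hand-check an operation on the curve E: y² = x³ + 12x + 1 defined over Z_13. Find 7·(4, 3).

Write Q = (4, 3).
Repeated addition: build up to 7Q.
2Q: tangent at (4, 3): λ = (3·4² + 12)/(2·3) ≡ 8/6. 6⁻¹ ≡ 11 (mod 13) since 6·11 = 66 ≡ 1, so λ ≡ 8·11 ≡ 10.
  x = λ² - 4 - 4 = 100 - 8 ≡ 1; y = λ·(4 - 1) - 3 ≡ 1. → (1, 1)
3Q: (1, 1) + (4, 3). λ = (3 - 1)/(4 - 1) ≡ 2/3 mod 13. 3⁻¹ ≡ 9 (mod 13), so λ ≡ 5.
  x = λ² - 1 - 4 = 25 - 5 ≡ 7; y = λ·(1 - 7) - 1 ≡ 8. → (7, 8)
4Q: (7, 8) + (4, 3). λ = (3 - 8)/(4 - 7) ≡ 8/10 mod 13. 10⁻¹ ≡ 4 (mod 13), so λ ≡ 6.
  x = λ² - 7 - 4 = 36 - 11 ≡ 12; y = λ·(7 - 12) - 8 ≡ 1. → (12, 1)
5Q: (12, 1) + (4, 3). λ = (3 - 1)/(4 - 12) ≡ 2/5 mod 13. 5⁻¹ ≡ 8 (mod 13), so λ ≡ 3.
  x = λ² - 12 - 4 = 9 - 16 ≡ 6; y = λ·(12 - 6) - 1 ≡ 4. → (6, 4)
6Q: (6, 4) + (4, 3). λ = (3 - 4)/(4 - 6) ≡ 12/11 mod 13. 11⁻¹ ≡ 6 (mod 13) since 11·6 = 66 ≡ 1, so λ ≡ 7.
  x = λ² - 6 - 4 = 49 - 10 ≡ 0; y = λ·(6 - 0) - 4 ≡ 12. → (0, 12)
7Q: (0, 12) + (4, 3). λ = (3 - 12)/(4 - 0) ≡ 4/4 mod 13. 4⁻¹ ≡ 10 (mod 13), so λ ≡ 1.
  x = λ² - 0 - 4 = 1 - 4 ≡ 10; y = λ·(0 - 10) - 12 ≡ 4. → (10, 4)

(10, 4)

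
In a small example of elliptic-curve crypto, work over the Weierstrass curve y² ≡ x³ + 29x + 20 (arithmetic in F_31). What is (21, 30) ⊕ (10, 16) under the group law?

(7, 16)

(21, 30) + (10, 16). λ = (16 - 30)/(10 - 21) ≡ 17/20 mod 31. 20⁻¹ ≡ 14 (mod 31) since 20·14 = 280 ≡ 1, so λ ≡ 21.
  x = λ² - 21 - 10 = 441 - 31 ≡ 7; y = λ·(21 - 7) - 30 ≡ 16. → (7, 16)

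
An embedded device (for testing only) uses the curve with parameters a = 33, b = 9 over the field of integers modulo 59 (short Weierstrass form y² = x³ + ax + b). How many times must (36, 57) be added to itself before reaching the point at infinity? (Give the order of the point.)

2P: tangent at (36, 57): λ = (3·36² + 33)/(2·57) ≡ 27/55. 55⁻¹ ≡ 44 (mod 59), so λ ≡ 27·44 ≡ 8.
  x = λ² - 36 - 36 = 64 - 72 ≡ 51; y = λ·(36 - 51) - 57 ≡ 0. → (51, 0)
3P: (51, 0) + (36, 57). λ = (57 - 0)/(36 - 51) ≡ 57/44 mod 59. 44⁻¹ ≡ 55 (mod 59), so λ ≡ 8.
  x = λ² - 51 - 36 = 64 - 87 ≡ 36; y = λ·(51 - 36) - 0 ≡ 2. → (36, 2)
4P: (36, 2) + (36, 57): same x and y₁ ≡ -y₂, so the sum is the point at infinity.
4P = the point at infinity, so the order is 4.

4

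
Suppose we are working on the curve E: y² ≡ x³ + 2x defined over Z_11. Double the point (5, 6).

(1, 5)

tangent at (5, 6): λ = (3·5² + 2)/(2·6) ≡ 0/1. 1⁻¹ ≡ 1 (mod 11) since 1·1 = 1 ≡ 1, so λ ≡ 0·1 ≡ 0.
  x = λ² - 5 - 5 = 0 - 10 ≡ 1; y = λ·(5 - 1) - 6 ≡ 5. → (1, 5)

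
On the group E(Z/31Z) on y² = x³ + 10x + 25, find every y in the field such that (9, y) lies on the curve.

10, 21

x³ + 10x + 25 = 844 ≡ 7 (mod 31).
Square roots of 7 mod 31: 10 and 21 (since 10² = 100 ≡ 7).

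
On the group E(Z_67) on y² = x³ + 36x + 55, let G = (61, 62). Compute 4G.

Double-and-add on 4 = (100)₂. Start with G = (61, 62) for the leading 1-bit.
double: tangent at (61, 62): λ = (3·61² + 36)/(2·62) ≡ 10/57. 57⁻¹ ≡ 20 (mod 67) since 57·20 = 1140 ≡ 1, so λ ≡ 10·20 ≡ 66.
  x = λ² - 61 - 61 = 4356 - 122 ≡ 13; y = λ·(61 - 13) - 62 ≡ 24. → (13, 24)
double: tangent at (13, 24): λ = (3·13² + 36)/(2·24) ≡ 7/48. 48⁻¹ ≡ 7 (mod 67), so λ ≡ 7·7 ≡ 49.
  x = λ² - 13 - 13 = 2401 - 26 ≡ 30; y = λ·(13 - 30) - 24 ≡ 14. → (30, 14)

(30, 14)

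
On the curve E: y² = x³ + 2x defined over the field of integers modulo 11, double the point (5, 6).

tangent at (5, 6): λ = (3·5² + 2)/(2·6) ≡ 0/1. 1⁻¹ ≡ 1 (mod 11) since 1·1 = 1 ≡ 1, so λ ≡ 0·1 ≡ 0.
  x = λ² - 5 - 5 = 0 - 10 ≡ 1; y = λ·(5 - 1) - 6 ≡ 5. → (1, 5)

(1, 5)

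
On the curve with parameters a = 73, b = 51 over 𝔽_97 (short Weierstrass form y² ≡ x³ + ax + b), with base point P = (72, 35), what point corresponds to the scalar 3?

Repeated addition: build up to 3P.
2P: tangent at (72, 35): λ = (3·72² + 73)/(2·35) ≡ 8/70. 70⁻¹ ≡ 79 (mod 97), so λ ≡ 8·79 ≡ 50.
  x = λ² - 72 - 72 = 2500 - 144 ≡ 28; y = λ·(72 - 28) - 35 ≡ 31. → (28, 31)
3P: (28, 31) + (72, 35). λ = (35 - 31)/(72 - 28) ≡ 4/44 mod 97. 44⁻¹ ≡ 86 (mod 97) since 44·86 = 3784 ≡ 1, so λ ≡ 53.
  x = λ² - 28 - 72 = 2809 - 100 ≡ 90; y = λ·(28 - 90) - 31 ≡ 78. → (90, 78)

(90, 78)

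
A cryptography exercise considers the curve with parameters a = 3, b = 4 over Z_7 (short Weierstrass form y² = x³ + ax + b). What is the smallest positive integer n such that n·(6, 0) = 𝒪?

2

2P: (6, 0) + (6, 0): same x and y₁ ≡ -y₂, so the sum is 𝒪.
2P = 𝒪, so the order is 2.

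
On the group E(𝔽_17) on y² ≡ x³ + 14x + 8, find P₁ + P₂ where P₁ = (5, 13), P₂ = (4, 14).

(9, 8)

(5, 13) + (4, 14). λ = (14 - 13)/(4 - 5) ≡ 1/16 mod 17. 16⁻¹ ≡ 16 (mod 17), so λ ≡ 16.
  x = λ² - 5 - 4 = 256 - 9 ≡ 9; y = λ·(5 - 9) - 13 ≡ 8. → (9, 8)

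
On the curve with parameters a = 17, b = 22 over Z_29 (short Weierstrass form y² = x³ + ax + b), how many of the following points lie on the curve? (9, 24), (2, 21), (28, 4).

(9, 24): 24² ≡ 25, rhs ≡ 5 → off.
(2, 21): 21² ≡ 6, rhs ≡ 6 → on.
(28, 4): 4² ≡ 16, rhs ≡ 4 → off.

1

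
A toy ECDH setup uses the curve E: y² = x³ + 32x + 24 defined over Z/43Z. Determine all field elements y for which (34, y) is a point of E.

none

x³ + 32x + 24 = 40416 ≡ 39 (mod 43).
39 is a non-residue mod 43; no y exists.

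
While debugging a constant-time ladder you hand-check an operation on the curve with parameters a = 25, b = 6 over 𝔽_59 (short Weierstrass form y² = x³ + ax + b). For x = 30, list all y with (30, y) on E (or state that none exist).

12, 47

x³ + 25x + 6 = 27756 ≡ 26 (mod 59).
Square roots of 26 mod 59: 12 and 47 (since 12² = 144 ≡ 26).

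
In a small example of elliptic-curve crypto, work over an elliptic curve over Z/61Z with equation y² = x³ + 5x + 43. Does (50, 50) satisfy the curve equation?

y² = 50² ≡ 60; x³ + 5x + 43 = 125293 ≡ 60 (mod 61). 60 = 60.

yes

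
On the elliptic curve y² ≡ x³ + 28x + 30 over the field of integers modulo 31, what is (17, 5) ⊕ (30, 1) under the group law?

(25, 7)

(17, 5) + (30, 1). λ = (1 - 5)/(30 - 17) ≡ 27/13 mod 31. 13⁻¹ ≡ 12 (mod 31) since 13·12 = 156 ≡ 1, so λ ≡ 14.
  x = λ² - 17 - 30 = 196 - 47 ≡ 25; y = λ·(17 - 25) - 5 ≡ 7. → (25, 7)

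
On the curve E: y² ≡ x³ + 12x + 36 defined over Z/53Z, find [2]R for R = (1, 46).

tangent at (1, 46): λ = (3·1² + 12)/(2·46) ≡ 15/39. 39⁻¹ ≡ 34 (mod 53) since 39·34 = 1326 ≡ 1, so λ ≡ 15·34 ≡ 33.
  x = λ² - 1 - 1 = 1089 - 2 ≡ 27; y = λ·(1 - 27) - 46 ≡ 50. → (27, 50)

(27, 50)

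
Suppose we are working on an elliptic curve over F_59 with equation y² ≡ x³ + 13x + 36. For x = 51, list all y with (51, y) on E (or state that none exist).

x³ + 13x + 36 = 133350 ≡ 10 (mod 59).
10 is a non-residue mod 59; no y exists.

none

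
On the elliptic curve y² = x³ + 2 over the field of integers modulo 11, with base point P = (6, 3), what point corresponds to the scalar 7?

Double-and-add on 7 = (111)₂. Start with P = (6, 3) for the leading 1-bit.
double: tangent at (6, 3): λ = (3·6² + 0)/(2·3) ≡ 9/6. 6⁻¹ ≡ 2 (mod 11), so λ ≡ 9·2 ≡ 7.
  x = λ² - 6 - 6 = 49 - 12 ≡ 4; y = λ·(6 - 4) - 3 ≡ 0. → (4, 0)
add P: (4, 0) + (6, 3). λ = (3 - 0)/(6 - 4) ≡ 3/2 mod 11. 2⁻¹ ≡ 6 (mod 11), so λ ≡ 7.
  x = λ² - 4 - 6 = 49 - 10 ≡ 6; y = λ·(4 - 6) - 0 ≡ 8. → (6, 8)
double: tangent at (6, 8): λ = (3·6² + 0)/(2·8) ≡ 9/5. 5⁻¹ ≡ 9 (mod 11), so λ ≡ 9·9 ≡ 4.
  x = λ² - 6 - 6 = 16 - 12 ≡ 4; y = λ·(6 - 4) - 8 ≡ 0. → (4, 0)
add P: (4, 0) + (6, 3). λ = (3 - 0)/(6 - 4) ≡ 3/2 mod 11. 2⁻¹ ≡ 6 (mod 11), so λ ≡ 7.
  x = λ² - 4 - 6 = 49 - 10 ≡ 6; y = λ·(4 - 6) - 0 ≡ 8. → (6, 8)

(6, 8)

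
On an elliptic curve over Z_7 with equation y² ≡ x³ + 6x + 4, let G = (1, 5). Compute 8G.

(0, 2)

Double-and-add on 8 = (1000)₂. Start with G = (1, 5) for the leading 1-bit.
double: tangent at (1, 5): λ = (3·1² + 6)/(2·5) ≡ 2/3. 3⁻¹ ≡ 5 (mod 7) since 3·5 = 15 ≡ 1, so λ ≡ 2·5 ≡ 3.
  x = λ² - 1 - 1 = 9 - 2 ≡ 0; y = λ·(1 - 0) - 5 ≡ 5. → (0, 5)
double: tangent at (0, 5): λ = (3·0² + 6)/(2·5) ≡ 6/3. 3⁻¹ ≡ 5 (mod 7) since 3·5 = 15 ≡ 1, so λ ≡ 6·5 ≡ 2.
  x = λ² - 0 - 0 = 4 - 0 ≡ 4; y = λ·(0 - 4) - 5 ≡ 1. → (4, 1)
double: tangent at (4, 1): λ = (3·4² + 6)/(2·1) ≡ 5/2. 2⁻¹ ≡ 4 (mod 7) since 2·4 = 8 ≡ 1, so λ ≡ 5·4 ≡ 6.
  x = λ² - 4 - 4 = 36 - 8 ≡ 0; y = λ·(4 - 0) - 1 ≡ 2. → (0, 2)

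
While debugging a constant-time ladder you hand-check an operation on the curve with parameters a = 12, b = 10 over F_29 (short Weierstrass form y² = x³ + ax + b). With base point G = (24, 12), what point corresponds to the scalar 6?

(9, 21)

Double-and-add on 6 = (110)₂. Start with G = (24, 12) for the leading 1-bit.
double: tangent at (24, 12): λ = (3·24² + 12)/(2·12) ≡ 0/24. 24⁻¹ ≡ 23 (mod 29) since 24·23 = 552 ≡ 1, so λ ≡ 0·23 ≡ 0.
  x = λ² - 24 - 24 = 0 - 48 ≡ 10; y = λ·(24 - 10) - 12 ≡ 17. → (10, 17)
add G: (10, 17) + (24, 12). λ = (12 - 17)/(24 - 10) ≡ 24/14 mod 29. 14⁻¹ ≡ 27 (mod 29) since 14·27 = 378 ≡ 1, so λ ≡ 10.
  x = λ² - 10 - 24 = 100 - 34 ≡ 8; y = λ·(10 - 8) - 17 ≡ 3. → (8, 3)
double: tangent at (8, 3): λ = (3·8² + 12)/(2·3) ≡ 1/6. 6⁻¹ ≡ 5 (mod 29), so λ ≡ 1·5 ≡ 5.
  x = λ² - 8 - 8 = 25 - 16 ≡ 9; y = λ·(8 - 9) - 3 ≡ 21. → (9, 21)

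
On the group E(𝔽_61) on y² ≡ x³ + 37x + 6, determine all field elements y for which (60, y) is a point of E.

none

x³ + 37x + 6 = 218226 ≡ 29 (mod 61).
29 is a non-residue mod 61; no y exists.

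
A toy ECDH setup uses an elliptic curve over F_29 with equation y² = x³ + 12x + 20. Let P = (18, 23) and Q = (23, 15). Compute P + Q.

(1, 2)

(18, 23) + (23, 15). λ = (15 - 23)/(23 - 18) ≡ 21/5 mod 29. 5⁻¹ ≡ 6 (mod 29), so λ ≡ 10.
  x = λ² - 18 - 23 = 100 - 41 ≡ 1; y = λ·(18 - 1) - 23 ≡ 2. → (1, 2)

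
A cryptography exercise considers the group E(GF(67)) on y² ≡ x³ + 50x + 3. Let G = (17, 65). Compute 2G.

(48, 57)

tangent at (17, 65): λ = (3·17² + 50)/(2·65) ≡ 46/63. 63⁻¹ ≡ 50 (mod 67), so λ ≡ 46·50 ≡ 22.
  x = λ² - 17 - 17 = 484 - 34 ≡ 48; y = λ·(17 - 48) - 65 ≡ 57. → (48, 57)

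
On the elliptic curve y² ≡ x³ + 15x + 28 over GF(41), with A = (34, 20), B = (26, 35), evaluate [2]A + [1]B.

(20, 13)

First 2A:
Repeated addition: build up to 2A.
2A: tangent at (34, 20): λ = (3·34² + 15)/(2·20) ≡ 39/40. 40⁻¹ ≡ 40 (mod 41), so λ ≡ 39·40 ≡ 2.
  x = λ² - 34 - 34 = 4 - 68 ≡ 18; y = λ·(34 - 18) - 20 ≡ 12. → (18, 12)
2A = (18, 12).
Finally 2A + B:
(18, 12) + (26, 35). λ = (35 - 12)/(26 - 18) ≡ 23/8 mod 41. 8⁻¹ ≡ 36 (mod 41), so λ ≡ 8.
  x = λ² - 18 - 26 = 64 - 44 ≡ 20; y = λ·(18 - 20) - 12 ≡ 13. → (20, 13)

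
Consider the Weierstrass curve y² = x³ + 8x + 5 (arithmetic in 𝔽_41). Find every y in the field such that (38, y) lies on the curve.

x³ + 8x + 5 = 55181 ≡ 36 (mod 41).
Square roots of 36 mod 41: 6 and 35 (since 6² = 36 ≡ 36).

6, 35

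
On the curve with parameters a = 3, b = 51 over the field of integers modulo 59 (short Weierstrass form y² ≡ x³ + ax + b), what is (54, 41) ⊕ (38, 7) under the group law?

(54, 41) + (38, 7). λ = (7 - 41)/(38 - 54) ≡ 25/43 mod 59. 43⁻¹ ≡ 11 (mod 59) since 43·11 = 473 ≡ 1, so λ ≡ 39.
  x = λ² - 54 - 38 = 1521 - 92 ≡ 13; y = λ·(54 - 13) - 41 ≡ 24. → (13, 24)

(13, 24)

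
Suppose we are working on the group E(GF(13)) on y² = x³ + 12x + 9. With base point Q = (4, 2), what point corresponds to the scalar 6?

(5, 5)

Double-and-add on 6 = (110)₂. Start with Q = (4, 2) for the leading 1-bit.
double: tangent at (4, 2): λ = (3·4² + 12)/(2·2) ≡ 8/4. 4⁻¹ ≡ 10 (mod 13) since 4·10 = 40 ≡ 1, so λ ≡ 8·10 ≡ 2.
  x = λ² - 4 - 4 = 4 - 8 ≡ 9; y = λ·(4 - 9) - 2 ≡ 1. → (9, 1)
add Q: (9, 1) + (4, 2). λ = (2 - 1)/(4 - 9) ≡ 1/8 mod 13. 8⁻¹ ≡ 5 (mod 13), so λ ≡ 5.
  x = λ² - 9 - 4 = 25 - 13 ≡ 12; y = λ·(9 - 12) - 1 ≡ 10. → (12, 10)
double: tangent at (12, 10): λ = (3·12² + 12)/(2·10) ≡ 2/7. 7⁻¹ ≡ 2 (mod 13) since 7·2 = 14 ≡ 1, so λ ≡ 2·2 ≡ 4.
  x = λ² - 12 - 12 = 16 - 24 ≡ 5; y = λ·(12 - 5) - 10 ≡ 5. → (5, 5)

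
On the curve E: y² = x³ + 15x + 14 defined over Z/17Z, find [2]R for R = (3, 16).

tangent at (3, 16): λ = (3·3² + 15)/(2·16) ≡ 8/15. 15⁻¹ ≡ 8 (mod 17), so λ ≡ 8·8 ≡ 13.
  x = λ² - 3 - 3 = 169 - 6 ≡ 10; y = λ·(3 - 10) - 16 ≡ 12. → (10, 12)

(10, 12)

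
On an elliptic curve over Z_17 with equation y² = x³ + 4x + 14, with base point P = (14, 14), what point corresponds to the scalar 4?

Repeated addition: build up to 4P.
2P: tangent at (14, 14): λ = (3·14² + 4)/(2·14) ≡ 14/11. 11⁻¹ ≡ 14 (mod 17), so λ ≡ 14·14 ≡ 9.
  x = λ² - 14 - 14 = 81 - 28 ≡ 2; y = λ·(14 - 2) - 14 ≡ 9. → (2, 9)
3P: (2, 9) + (14, 14). λ = (14 - 9)/(14 - 2) ≡ 5/12 mod 17. 12⁻¹ ≡ 10 (mod 17) since 12·10 = 120 ≡ 1, so λ ≡ 16.
  x = λ² - 2 - 14 = 256 - 16 ≡ 2; y = λ·(2 - 2) - 9 ≡ 8. → (2, 8)
4P: (2, 8) + (14, 14). λ = (14 - 8)/(14 - 2) ≡ 6/12 mod 17. 12⁻¹ ≡ 10 (mod 17) since 12·10 = 120 ≡ 1, so λ ≡ 9.
  x = λ² - 2 - 14 = 81 - 16 ≡ 14; y = λ·(2 - 14) - 8 ≡ 3. → (14, 3)

(14, 3)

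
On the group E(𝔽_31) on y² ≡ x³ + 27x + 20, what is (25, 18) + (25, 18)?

(28, 25)

tangent at (25, 18): λ = (3·25² + 27)/(2·18) ≡ 11/5. 5⁻¹ ≡ 25 (mod 31), so λ ≡ 11·25 ≡ 27.
  x = λ² - 25 - 25 = 729 - 50 ≡ 28; y = λ·(25 - 28) - 18 ≡ 25. → (28, 25)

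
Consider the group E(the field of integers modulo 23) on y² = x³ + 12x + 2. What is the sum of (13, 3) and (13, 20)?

O

The two points share x = 13 and their y-coordinates satisfy 3 + 20 ≡ 0 (mod 23), so they are inverses. Their sum is O.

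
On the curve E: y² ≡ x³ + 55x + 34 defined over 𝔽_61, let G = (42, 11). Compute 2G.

(4, 47)

tangent at (42, 11): λ = (3·42² + 55)/(2·11) ≡ 40/22. 22⁻¹ ≡ 25 (mod 61) since 22·25 = 550 ≡ 1, so λ ≡ 40·25 ≡ 24.
  x = λ² - 42 - 42 = 576 - 84 ≡ 4; y = λ·(42 - 4) - 11 ≡ 47. → (4, 47)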